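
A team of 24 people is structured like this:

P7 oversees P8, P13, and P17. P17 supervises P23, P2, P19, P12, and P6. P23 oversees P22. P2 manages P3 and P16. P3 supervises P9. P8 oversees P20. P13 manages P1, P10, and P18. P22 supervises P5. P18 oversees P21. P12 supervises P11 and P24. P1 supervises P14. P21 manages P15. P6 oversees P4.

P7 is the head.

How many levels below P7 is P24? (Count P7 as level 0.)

3

Chain from P24 up to P7: P24 → P12 → P17 → P7. That is 3 steps up, so P24 is 3 levels below P7.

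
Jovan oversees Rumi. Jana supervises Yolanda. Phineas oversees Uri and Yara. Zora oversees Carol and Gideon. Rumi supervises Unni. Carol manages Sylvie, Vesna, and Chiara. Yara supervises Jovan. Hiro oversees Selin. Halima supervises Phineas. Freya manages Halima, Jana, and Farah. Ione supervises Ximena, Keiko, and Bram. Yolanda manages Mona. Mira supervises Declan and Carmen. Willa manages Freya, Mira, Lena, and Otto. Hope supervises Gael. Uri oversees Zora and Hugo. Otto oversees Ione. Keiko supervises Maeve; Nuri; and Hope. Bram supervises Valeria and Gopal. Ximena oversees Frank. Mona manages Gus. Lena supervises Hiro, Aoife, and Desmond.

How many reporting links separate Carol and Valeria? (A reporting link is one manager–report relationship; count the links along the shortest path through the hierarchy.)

Carol is 6 levels below Willa, and Valeria is 4 levels below Willa (their lowest common manager). The shortest path runs up from Carol to Willa and back down to Valeria: 6 + 4 = 10 links.

10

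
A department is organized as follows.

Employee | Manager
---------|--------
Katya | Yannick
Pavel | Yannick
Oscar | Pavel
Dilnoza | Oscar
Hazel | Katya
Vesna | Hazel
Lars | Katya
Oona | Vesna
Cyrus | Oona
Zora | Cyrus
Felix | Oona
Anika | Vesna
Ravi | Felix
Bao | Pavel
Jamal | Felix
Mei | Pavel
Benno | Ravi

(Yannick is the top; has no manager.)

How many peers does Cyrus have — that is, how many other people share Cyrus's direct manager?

Cyrus reports to Oona. Oona's other direct reports are Felix — 1 peer.

1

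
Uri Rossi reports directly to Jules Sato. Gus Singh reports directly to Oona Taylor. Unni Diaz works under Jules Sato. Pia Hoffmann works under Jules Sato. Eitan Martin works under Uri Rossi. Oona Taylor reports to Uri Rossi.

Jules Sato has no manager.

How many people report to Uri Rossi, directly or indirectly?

3

Uri Rossi directly manages Oona Taylor, Eitan Martin. Under Oona Taylor: Gus Singh (1). Eitan Martin has no reports. So Uri Rossi's organization is 2 direct reports plus everyone under them: 2 + 1 = 3.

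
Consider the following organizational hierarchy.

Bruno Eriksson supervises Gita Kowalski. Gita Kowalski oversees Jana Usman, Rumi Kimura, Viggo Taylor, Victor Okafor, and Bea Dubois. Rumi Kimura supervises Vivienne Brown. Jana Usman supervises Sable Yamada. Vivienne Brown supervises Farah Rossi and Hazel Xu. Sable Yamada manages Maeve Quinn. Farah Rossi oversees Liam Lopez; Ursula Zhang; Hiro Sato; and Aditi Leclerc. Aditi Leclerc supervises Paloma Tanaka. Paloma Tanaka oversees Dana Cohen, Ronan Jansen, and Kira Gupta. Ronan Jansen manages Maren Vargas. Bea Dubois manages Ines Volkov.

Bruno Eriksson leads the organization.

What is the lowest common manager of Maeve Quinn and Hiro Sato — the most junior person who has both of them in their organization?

Gita Kowalski

Maeve Quinn's chain of managers is Sable Yamada, Jana Usman, Gita Kowalski, Bruno Eriksson. Hiro Sato's chain of managers is Farah Rossi, Vivienne Brown, Rumi Kimura, Gita Kowalski, Bruno Eriksson. The first manager that appears in both chains is Gita Kowalski.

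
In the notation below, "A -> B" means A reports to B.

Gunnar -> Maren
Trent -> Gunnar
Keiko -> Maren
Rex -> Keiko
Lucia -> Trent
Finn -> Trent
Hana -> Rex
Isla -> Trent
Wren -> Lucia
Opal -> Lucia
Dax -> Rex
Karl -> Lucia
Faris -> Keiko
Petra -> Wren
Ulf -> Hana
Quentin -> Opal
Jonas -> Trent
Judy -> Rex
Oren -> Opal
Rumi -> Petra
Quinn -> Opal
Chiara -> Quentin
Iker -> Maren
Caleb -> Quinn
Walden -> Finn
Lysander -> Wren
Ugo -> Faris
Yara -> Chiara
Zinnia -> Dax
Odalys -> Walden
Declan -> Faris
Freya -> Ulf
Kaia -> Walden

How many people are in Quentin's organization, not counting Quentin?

2

Quentin directly manages Chiara. Under Chiara: Yara (1). That's 2 in total.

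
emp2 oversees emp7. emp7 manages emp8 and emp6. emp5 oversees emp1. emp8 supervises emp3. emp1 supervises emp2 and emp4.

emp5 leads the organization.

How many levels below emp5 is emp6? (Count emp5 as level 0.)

Chain from emp6 up to emp5: emp6 → emp7 → emp2 → emp1 → emp5. That is 4 steps up, so emp6 is 4 levels below emp5.

4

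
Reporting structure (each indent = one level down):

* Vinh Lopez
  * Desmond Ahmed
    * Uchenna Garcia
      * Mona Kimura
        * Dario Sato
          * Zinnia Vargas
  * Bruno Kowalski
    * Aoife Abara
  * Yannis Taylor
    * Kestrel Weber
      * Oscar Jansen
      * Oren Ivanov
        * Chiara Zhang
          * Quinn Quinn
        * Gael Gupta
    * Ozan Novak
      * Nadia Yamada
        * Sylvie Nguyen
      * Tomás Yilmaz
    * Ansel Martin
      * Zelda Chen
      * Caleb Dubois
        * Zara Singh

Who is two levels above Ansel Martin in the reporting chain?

Ansel Martin reports to Yannis Taylor, and Yannis Taylor reports to Vinh Lopez. So Ansel Martin's skip-level manager is Vinh Lopez.

Vinh Lopez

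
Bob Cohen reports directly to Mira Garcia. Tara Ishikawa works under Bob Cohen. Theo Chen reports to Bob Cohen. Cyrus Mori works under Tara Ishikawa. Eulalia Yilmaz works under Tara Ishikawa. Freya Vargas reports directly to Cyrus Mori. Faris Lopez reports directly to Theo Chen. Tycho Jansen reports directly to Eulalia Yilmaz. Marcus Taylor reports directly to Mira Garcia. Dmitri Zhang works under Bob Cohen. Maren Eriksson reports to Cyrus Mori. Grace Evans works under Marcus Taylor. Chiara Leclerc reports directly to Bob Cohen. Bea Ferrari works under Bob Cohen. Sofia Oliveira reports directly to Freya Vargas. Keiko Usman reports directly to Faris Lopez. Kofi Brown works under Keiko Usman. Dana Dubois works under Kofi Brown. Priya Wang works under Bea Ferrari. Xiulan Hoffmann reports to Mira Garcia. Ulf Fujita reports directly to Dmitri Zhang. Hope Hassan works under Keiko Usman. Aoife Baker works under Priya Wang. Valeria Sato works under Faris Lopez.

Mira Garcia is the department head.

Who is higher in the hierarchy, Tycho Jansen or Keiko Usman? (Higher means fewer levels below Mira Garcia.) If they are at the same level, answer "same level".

same level

Both Tycho Jansen and Keiko Usman are 4 levels below Mira Garcia.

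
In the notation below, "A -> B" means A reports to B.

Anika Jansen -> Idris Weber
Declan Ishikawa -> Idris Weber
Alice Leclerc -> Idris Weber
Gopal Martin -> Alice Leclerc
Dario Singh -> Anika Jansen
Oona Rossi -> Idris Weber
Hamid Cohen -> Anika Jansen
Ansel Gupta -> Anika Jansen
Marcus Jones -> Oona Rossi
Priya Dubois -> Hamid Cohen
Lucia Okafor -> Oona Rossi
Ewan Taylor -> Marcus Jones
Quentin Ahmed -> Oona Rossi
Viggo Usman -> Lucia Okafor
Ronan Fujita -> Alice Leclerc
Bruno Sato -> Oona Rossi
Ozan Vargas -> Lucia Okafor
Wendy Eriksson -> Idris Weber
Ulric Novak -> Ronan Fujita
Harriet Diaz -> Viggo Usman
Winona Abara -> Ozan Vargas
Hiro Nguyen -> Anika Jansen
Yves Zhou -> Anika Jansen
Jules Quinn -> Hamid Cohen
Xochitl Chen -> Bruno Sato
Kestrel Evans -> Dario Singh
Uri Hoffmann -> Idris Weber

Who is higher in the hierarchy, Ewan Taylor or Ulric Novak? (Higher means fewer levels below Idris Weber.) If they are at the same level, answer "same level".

Both Ewan Taylor and Ulric Novak are 3 levels below Idris Weber.

same level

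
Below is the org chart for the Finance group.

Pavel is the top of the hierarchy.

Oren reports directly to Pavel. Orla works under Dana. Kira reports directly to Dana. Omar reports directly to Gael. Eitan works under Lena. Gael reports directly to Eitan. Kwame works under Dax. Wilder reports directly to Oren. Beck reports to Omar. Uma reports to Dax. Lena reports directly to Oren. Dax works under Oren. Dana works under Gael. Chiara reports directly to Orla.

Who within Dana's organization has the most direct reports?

Dana

Direct-report counts within Dana's organization: Dana has 2; Orla has 1. The largest is 2, held by Dana.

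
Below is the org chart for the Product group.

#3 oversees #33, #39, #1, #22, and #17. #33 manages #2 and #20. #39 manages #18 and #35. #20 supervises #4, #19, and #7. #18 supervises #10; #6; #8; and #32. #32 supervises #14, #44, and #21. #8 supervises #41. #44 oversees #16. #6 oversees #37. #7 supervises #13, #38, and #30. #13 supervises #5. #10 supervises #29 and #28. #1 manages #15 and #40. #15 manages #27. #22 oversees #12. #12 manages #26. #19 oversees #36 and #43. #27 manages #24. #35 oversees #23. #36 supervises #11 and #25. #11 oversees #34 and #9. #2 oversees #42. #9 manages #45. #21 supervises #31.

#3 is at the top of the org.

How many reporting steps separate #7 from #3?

3

Chain from #7 up to #3: #7 → #20 → #33 → #3. That is 3 steps up, so #7 is 3 levels below #3.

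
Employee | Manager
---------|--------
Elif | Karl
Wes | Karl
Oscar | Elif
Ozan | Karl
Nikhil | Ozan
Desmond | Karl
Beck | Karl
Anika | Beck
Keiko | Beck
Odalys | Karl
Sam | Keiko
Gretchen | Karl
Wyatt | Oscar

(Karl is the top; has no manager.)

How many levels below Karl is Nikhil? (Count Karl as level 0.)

Chain from Nikhil up to Karl: Nikhil → Ozan → Karl. That is 2 steps up, so Nikhil is 2 levels below Karl.

2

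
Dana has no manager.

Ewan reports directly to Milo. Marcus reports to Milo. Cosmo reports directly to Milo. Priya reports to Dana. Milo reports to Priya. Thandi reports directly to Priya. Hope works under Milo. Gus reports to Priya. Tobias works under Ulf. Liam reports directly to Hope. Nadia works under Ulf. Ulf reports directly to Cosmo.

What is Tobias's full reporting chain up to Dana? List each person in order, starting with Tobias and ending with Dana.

Tobias reports to Ulf. Ulf reports to Cosmo. Cosmo reports to Milo. Milo reports to Priya. Priya reports to Dana. Dana is at the top.

Tobias -> Ulf -> Cosmo -> Milo -> Priya -> Dana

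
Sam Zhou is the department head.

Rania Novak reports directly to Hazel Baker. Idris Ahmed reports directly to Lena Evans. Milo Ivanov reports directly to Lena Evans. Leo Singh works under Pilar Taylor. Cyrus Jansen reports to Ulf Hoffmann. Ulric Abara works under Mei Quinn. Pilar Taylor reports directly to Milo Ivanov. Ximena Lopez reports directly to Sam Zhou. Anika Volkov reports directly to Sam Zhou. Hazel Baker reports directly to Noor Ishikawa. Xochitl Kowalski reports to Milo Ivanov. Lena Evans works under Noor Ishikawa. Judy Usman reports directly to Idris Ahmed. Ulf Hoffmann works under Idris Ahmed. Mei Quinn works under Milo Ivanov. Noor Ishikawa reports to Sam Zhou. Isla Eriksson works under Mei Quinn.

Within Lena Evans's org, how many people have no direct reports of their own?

6

The people in Lena Evans's organization with no one reporting to them are Ulric Abara, Isla Eriksson, Xochitl Kowalski, Leo Singh, Judy Usman, Cyrus Jansen. That is 6.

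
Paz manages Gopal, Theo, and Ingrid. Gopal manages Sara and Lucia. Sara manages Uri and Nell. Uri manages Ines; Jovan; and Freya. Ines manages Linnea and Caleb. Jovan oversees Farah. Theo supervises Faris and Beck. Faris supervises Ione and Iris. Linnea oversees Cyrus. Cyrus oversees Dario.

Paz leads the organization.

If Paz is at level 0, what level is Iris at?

Chain from Iris up to Paz: Iris → Faris → Theo → Paz. That is 3 steps up, so Iris is 3 levels below Paz.

3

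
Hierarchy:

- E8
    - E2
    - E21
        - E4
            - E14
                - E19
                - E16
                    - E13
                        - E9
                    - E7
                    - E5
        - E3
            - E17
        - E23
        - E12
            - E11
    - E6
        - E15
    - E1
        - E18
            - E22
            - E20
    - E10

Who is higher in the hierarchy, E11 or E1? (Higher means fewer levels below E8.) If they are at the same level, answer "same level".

E11 is 3 levels below E8; E1 is 1. E1 is higher.

E1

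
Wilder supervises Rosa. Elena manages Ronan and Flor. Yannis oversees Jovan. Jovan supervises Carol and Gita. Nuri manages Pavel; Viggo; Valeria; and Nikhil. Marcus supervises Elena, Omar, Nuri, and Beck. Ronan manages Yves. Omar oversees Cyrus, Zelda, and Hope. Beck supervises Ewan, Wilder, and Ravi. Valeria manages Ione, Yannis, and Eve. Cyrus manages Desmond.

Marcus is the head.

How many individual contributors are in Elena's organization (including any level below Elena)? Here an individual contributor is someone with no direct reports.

The people in Elena's organization with no one reporting to them are Flor, Yves. That is 2.

2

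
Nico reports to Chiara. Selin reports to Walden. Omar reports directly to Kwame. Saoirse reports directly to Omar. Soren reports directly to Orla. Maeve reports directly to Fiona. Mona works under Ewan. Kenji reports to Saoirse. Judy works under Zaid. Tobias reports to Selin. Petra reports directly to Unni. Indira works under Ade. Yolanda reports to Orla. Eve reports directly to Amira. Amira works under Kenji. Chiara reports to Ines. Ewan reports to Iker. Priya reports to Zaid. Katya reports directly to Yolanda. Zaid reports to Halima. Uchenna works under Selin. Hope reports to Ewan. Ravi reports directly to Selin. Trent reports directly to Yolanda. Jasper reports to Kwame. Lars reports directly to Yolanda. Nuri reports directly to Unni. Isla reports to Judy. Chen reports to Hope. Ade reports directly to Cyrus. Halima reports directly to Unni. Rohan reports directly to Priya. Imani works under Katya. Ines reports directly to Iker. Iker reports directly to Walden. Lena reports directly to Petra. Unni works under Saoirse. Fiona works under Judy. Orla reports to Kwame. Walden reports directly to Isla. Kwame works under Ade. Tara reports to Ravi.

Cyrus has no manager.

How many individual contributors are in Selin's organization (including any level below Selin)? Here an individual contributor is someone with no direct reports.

The people in Selin's organization with no one reporting to them are Tara, Tobias, Uchenna. That is 3.

3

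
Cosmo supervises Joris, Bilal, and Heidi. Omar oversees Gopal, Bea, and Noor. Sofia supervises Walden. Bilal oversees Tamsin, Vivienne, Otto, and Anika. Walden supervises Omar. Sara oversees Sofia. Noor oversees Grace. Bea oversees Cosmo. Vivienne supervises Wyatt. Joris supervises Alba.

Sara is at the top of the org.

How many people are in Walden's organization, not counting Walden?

15

Walden directly manages Omar. Under Omar: Gopal, Noor, Grace, Bea, Cosmo, Heidi, Bilal, Anika, Otto, Tamsin, Vivienne, Wyatt, Joris, Alba (14). That's 15 in total.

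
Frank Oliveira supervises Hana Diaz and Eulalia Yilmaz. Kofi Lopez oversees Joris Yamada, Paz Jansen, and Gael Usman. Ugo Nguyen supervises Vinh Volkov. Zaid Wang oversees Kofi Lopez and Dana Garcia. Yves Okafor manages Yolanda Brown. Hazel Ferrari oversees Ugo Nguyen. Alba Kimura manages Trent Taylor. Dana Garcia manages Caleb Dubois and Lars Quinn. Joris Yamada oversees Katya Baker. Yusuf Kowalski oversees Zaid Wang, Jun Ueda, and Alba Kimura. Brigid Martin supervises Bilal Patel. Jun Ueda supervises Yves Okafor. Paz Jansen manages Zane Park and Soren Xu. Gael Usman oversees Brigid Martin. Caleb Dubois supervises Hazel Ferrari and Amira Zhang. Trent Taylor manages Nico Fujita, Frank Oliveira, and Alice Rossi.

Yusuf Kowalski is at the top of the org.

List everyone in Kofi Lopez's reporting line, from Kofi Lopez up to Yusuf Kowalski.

Kofi Lopez -> Zaid Wang -> Yusuf Kowalski

Kofi Lopez reports to Zaid Wang. Zaid Wang reports to Yusuf Kowalski. Yusuf Kowalski is at the top.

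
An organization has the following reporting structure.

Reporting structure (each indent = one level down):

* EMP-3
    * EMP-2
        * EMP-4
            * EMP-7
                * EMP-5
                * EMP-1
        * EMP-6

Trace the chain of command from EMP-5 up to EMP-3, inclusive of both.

EMP-5 reports to EMP-7. EMP-7 reports to EMP-4. EMP-4 reports to EMP-2. EMP-2 reports to EMP-3. EMP-3 is at the top.

EMP-5 -> EMP-7 -> EMP-4 -> EMP-2 -> EMP-3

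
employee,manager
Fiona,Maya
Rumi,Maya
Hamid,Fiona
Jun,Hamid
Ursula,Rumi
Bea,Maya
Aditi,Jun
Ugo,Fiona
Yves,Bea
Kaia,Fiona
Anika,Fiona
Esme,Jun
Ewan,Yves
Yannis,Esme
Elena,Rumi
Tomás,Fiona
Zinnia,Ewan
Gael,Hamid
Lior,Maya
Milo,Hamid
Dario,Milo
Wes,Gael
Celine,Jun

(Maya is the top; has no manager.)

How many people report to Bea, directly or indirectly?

Bea directly manages Yves. Under Yves: Ewan, Zinnia (2). That's 3 in total.

3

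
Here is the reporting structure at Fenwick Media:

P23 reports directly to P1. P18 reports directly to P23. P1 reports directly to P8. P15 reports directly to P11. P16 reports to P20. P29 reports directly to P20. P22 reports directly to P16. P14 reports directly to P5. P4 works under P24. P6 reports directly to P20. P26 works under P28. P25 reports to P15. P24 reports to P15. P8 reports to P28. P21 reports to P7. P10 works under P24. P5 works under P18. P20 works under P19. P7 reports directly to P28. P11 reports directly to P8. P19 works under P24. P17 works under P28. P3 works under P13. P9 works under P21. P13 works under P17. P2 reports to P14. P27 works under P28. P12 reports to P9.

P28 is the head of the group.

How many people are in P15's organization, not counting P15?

10

P15 directly manages P24, P25. Under P24: P4, P10, P19, P20, P6, P29, P16, P22 (8). P25 has no reports. So P15's organization is 2 direct reports plus everyone under them: 9 + 1 = 10.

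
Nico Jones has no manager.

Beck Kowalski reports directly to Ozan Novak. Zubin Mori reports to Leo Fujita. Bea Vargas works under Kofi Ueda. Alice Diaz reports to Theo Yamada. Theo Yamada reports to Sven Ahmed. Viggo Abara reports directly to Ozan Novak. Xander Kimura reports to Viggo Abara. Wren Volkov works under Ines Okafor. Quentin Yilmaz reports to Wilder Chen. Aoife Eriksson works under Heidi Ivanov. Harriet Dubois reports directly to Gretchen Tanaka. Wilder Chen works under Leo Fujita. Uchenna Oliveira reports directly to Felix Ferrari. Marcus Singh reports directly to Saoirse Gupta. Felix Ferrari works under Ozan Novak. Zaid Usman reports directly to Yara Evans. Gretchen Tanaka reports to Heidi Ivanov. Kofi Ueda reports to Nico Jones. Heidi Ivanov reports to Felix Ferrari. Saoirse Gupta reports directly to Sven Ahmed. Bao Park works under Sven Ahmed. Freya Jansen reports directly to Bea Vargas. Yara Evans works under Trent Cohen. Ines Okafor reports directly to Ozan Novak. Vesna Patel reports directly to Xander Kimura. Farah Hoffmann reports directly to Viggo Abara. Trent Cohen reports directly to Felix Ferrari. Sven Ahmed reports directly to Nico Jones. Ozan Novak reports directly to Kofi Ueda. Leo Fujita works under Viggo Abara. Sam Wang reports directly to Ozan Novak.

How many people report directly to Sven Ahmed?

3

Sven Ahmed directly manages Theo Yamada, Bao Park, Saoirse Gupta. That is 3 direct reports.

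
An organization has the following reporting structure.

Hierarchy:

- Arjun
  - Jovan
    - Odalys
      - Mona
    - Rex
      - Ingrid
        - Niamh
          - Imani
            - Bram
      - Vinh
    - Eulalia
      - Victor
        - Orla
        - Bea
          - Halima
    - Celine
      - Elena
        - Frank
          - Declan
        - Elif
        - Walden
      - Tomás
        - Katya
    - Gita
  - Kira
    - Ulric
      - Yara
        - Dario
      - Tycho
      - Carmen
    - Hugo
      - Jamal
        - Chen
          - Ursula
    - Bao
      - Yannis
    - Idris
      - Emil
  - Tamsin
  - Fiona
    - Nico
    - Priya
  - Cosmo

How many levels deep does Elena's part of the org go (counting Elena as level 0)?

2

The longest chain under Elena runs Elena → Frank → Declan, which is 2 levels below Elena.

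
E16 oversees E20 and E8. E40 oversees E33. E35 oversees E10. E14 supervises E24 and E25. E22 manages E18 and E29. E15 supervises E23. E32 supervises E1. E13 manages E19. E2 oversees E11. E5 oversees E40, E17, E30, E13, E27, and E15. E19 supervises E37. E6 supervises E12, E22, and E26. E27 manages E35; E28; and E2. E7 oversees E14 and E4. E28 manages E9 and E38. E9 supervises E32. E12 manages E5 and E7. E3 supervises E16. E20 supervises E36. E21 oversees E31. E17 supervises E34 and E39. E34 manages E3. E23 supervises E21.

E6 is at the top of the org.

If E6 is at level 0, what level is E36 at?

8

Chain from E36 up to E6: E36 → E20 → E16 → E3 → E34 → E17 → E5 → E12 → E6. That is 8 steps up, so E36 is 8 levels below E6.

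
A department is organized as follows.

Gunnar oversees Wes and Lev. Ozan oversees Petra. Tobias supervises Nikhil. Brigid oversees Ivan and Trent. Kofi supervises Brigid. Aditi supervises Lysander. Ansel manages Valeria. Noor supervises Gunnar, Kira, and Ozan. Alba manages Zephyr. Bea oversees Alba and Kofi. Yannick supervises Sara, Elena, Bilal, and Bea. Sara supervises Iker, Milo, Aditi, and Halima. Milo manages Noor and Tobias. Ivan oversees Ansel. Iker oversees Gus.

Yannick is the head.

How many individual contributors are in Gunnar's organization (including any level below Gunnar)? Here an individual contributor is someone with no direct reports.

2

The people in Gunnar's organization with no one reporting to them are Lev, Wes. That is 2.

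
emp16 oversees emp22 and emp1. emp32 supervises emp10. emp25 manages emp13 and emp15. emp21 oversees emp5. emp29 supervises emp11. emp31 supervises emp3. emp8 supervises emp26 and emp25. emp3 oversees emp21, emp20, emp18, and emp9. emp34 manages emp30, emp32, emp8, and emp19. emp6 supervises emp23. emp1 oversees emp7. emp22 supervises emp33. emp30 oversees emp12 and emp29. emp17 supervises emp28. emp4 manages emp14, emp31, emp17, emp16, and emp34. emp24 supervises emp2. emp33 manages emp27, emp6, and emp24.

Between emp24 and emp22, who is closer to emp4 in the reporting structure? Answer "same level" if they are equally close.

emp24 is 4 levels below emp4; emp22 is 2. emp22 is higher.

emp22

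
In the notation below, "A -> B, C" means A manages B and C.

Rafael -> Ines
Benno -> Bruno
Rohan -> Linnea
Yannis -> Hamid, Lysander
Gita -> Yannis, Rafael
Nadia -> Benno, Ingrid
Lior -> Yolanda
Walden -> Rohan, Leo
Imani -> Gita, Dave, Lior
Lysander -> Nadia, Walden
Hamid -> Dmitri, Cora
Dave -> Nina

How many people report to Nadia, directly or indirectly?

Nadia directly manages Benno, Ingrid. Under Benno: Bruno (1). Ingrid has no reports. So Nadia's organization is 2 direct reports plus everyone under them: 2 + 1 = 3.

3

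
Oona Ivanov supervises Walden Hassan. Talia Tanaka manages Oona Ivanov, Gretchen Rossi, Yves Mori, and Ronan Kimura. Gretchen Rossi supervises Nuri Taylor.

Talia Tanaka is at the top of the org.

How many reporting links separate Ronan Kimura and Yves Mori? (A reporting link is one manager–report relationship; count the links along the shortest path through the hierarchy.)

Ronan Kimura is 1 level below Talia Tanaka, and Yves Mori is 1 level below Talia Tanaka (their lowest common manager). The shortest path runs up from Ronan Kimura to Talia Tanaka and back down to Yves Mori: 1 + 1 = 2 links.

2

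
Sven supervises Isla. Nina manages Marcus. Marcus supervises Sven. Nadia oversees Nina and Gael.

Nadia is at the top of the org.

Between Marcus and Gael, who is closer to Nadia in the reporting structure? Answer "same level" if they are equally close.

Marcus is 2 levels below Nadia; Gael is 1. Gael is higher.

Gael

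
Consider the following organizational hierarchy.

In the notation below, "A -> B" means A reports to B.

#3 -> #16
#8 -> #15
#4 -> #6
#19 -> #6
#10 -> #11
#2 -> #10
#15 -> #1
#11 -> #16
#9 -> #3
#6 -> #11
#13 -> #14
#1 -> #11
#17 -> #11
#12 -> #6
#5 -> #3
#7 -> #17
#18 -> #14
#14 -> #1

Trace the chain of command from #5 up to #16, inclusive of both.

#5 -> #3 -> #16

#5 reports to #3. #3 reports to #16. #16 is at the top.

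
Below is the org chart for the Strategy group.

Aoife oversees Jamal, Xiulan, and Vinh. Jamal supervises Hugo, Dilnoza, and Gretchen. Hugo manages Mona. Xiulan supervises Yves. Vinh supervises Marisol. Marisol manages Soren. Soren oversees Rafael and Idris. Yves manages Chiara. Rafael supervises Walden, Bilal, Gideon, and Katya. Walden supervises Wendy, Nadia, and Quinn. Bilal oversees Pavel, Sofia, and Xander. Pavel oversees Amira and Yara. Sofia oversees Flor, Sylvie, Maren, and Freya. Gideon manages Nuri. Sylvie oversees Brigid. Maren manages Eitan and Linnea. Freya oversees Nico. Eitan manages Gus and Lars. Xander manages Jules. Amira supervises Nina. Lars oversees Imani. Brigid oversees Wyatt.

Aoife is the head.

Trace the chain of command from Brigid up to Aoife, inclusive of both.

Brigid reports to Sylvie. Sylvie reports to Sofia. Sofia reports to Bilal. Bilal reports to Rafael. Rafael reports to Soren. Soren reports to Marisol. Marisol reports to Vinh. Vinh reports to Aoife. Aoife is at the top.

Brigid -> Sylvie -> Sofia -> Bilal -> Rafael -> Soren -> Marisol -> Vinh -> Aoife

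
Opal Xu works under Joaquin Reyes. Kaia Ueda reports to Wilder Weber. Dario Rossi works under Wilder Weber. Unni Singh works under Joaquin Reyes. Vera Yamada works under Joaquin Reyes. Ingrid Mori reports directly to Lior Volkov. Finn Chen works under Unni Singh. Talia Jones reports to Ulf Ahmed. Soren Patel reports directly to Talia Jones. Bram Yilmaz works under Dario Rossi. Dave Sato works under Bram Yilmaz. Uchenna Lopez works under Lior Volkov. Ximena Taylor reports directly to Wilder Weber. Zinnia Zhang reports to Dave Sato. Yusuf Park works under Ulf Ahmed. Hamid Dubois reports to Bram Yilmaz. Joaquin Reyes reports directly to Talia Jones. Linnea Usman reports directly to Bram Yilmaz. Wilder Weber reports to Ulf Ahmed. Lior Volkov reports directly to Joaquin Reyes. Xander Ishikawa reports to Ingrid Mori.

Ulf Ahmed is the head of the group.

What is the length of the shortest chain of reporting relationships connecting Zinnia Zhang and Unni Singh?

8

Zinnia Zhang is 5 levels below Ulf Ahmed, and Unni Singh is 3 levels below Ulf Ahmed (their lowest common manager). The shortest path runs up from Zinnia Zhang to Ulf Ahmed and back down to Unni Singh: 5 + 3 = 8 links.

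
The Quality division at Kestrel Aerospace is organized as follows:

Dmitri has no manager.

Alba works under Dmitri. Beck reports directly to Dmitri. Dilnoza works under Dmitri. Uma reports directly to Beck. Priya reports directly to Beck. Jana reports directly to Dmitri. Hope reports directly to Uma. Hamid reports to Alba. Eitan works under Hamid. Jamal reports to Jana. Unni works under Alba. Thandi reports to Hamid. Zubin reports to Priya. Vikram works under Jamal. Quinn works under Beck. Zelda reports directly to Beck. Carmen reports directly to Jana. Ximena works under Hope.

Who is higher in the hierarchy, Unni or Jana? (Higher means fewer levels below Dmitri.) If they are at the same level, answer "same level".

Jana

Unni is 2 levels below Dmitri; Jana is 1. Jana is higher.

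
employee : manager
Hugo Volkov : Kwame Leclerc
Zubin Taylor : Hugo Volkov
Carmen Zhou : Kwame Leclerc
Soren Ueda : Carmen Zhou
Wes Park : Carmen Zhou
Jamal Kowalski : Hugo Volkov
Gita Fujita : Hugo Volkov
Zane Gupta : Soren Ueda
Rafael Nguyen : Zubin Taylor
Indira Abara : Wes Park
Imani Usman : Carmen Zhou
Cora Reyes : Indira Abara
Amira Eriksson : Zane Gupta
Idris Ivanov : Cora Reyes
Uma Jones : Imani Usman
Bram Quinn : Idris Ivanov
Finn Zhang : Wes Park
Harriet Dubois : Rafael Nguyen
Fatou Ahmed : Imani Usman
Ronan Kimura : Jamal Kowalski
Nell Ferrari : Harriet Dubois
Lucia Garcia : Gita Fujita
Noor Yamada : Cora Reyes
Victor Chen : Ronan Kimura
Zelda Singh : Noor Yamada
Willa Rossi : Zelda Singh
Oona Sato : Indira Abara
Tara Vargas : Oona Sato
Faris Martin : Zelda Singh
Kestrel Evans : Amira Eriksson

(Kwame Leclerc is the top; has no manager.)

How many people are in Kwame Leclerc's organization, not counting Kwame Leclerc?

Kwame Leclerc directly manages Hugo Volkov, Carmen Zhou. Under Hugo Volkov: Gita Fujita, Lucia Garcia, Jamal Kowalski, Ronan Kimura, Victor Chen, Zubin Taylor, Rafael Nguyen, Harriet Dubois, Nell Ferrari (9). Under Carmen Zhou: Imani Usman, Fatou Ahmed, Uma Jones, Wes Park, Finn Zhang, Indira Abara, Oona Sato, Tara Vargas, Cora Reyes, Noor Yamada, Zelda Singh, Faris Martin, Willa Rossi, Idris Ivanov, Bram Quinn, Soren Ueda, Zane Gupta, Amira Eriksson, Kestrel Evans (19). So Kwame Leclerc's organization is 2 direct reports plus everyone under them: 10 + 20 = 30.

30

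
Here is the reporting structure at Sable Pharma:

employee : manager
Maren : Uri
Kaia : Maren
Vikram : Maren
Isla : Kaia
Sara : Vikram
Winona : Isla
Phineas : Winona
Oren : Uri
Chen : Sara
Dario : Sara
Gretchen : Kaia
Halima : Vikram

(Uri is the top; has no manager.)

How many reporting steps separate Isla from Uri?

3

Chain from Isla up to Uri: Isla → Kaia → Maren → Uri. That is 3 steps up, so Isla is 3 levels below Uri.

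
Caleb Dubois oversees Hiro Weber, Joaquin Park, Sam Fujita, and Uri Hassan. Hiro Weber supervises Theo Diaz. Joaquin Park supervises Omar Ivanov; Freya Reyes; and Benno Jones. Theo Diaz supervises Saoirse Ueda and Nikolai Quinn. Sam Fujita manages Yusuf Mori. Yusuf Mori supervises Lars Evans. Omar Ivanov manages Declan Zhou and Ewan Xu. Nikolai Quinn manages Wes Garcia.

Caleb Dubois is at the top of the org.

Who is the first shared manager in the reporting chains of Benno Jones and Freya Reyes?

Joaquin Park

Benno Jones's chain of managers is Joaquin Park, Caleb Dubois. Freya Reyes's chain of managers is Joaquin Park, Caleb Dubois. The first manager that appears in both chains is Joaquin Park.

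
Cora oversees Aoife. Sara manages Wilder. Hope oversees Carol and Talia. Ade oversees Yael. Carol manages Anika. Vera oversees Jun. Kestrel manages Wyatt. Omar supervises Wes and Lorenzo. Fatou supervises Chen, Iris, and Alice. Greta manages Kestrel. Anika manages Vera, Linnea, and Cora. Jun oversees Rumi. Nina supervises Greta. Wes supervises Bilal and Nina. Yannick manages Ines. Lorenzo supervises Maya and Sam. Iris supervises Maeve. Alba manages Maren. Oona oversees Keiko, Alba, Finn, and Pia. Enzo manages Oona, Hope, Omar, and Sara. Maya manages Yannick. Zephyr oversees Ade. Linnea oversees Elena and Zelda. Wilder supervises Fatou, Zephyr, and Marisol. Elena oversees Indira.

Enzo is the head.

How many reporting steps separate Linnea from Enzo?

4

Chain from Linnea up to Enzo: Linnea → Anika → Carol → Hope → Enzo. That is 4 steps up, so Linnea is 4 levels below Enzo.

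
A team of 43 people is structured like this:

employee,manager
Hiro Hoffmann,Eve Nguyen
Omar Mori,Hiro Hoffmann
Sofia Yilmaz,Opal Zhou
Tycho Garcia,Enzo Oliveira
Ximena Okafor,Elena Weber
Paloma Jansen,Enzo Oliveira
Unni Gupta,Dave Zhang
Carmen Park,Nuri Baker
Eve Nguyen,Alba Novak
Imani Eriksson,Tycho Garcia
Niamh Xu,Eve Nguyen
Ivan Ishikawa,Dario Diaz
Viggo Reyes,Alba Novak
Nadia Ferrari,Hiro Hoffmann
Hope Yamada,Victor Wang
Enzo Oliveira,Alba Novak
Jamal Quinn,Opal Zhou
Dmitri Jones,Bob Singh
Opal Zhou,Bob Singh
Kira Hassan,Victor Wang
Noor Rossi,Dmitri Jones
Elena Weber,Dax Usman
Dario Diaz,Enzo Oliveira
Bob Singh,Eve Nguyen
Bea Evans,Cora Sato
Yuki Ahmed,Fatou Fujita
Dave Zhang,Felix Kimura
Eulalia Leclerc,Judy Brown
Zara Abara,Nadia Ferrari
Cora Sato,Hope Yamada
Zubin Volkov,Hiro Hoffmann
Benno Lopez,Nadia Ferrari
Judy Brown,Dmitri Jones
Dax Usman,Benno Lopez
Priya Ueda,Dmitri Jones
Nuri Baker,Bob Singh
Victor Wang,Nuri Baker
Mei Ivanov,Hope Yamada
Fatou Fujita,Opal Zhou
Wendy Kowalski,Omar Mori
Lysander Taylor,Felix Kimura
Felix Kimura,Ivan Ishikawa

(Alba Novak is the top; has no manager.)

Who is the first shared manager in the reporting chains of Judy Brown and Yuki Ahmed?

Judy Brown's chain of managers is Dmitri Jones, Bob Singh, Eve Nguyen, Alba Novak. Yuki Ahmed's chain of managers is Fatou Fujita, Opal Zhou, Bob Singh, Eve Nguyen, Alba Novak. The first manager that appears in both chains is Bob Singh.

Bob Singh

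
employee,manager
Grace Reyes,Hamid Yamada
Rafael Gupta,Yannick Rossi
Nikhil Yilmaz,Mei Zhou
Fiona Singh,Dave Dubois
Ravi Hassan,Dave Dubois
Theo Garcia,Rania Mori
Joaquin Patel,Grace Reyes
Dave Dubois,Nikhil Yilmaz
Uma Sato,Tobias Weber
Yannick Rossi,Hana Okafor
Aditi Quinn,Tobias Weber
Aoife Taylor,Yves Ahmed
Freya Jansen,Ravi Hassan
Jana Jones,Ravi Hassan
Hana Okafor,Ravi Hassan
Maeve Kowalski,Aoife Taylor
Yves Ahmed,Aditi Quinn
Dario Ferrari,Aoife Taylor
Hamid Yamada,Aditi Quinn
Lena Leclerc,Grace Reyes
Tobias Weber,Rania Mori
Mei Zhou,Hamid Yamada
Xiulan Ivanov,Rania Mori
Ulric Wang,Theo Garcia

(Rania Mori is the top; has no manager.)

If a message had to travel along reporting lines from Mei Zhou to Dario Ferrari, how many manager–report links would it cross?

Mei Zhou is 2 levels below Aditi Quinn, and Dario Ferrari is 3 levels below Aditi Quinn (their lowest common manager). The shortest path runs up from Mei Zhou to Aditi Quinn and back down to Dario Ferrari: 2 + 3 = 5 links.

5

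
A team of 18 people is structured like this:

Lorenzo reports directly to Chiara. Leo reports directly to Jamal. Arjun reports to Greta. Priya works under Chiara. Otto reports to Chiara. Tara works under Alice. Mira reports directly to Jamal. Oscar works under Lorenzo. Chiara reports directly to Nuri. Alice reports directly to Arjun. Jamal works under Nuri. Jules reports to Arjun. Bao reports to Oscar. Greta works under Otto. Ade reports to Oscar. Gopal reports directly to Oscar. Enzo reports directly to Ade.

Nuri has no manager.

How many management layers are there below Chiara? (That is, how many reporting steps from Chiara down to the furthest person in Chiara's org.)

5

The longest chain under Chiara runs Chiara → Otto → Greta → Arjun → Alice → Tara, which is 5 levels below Chiara.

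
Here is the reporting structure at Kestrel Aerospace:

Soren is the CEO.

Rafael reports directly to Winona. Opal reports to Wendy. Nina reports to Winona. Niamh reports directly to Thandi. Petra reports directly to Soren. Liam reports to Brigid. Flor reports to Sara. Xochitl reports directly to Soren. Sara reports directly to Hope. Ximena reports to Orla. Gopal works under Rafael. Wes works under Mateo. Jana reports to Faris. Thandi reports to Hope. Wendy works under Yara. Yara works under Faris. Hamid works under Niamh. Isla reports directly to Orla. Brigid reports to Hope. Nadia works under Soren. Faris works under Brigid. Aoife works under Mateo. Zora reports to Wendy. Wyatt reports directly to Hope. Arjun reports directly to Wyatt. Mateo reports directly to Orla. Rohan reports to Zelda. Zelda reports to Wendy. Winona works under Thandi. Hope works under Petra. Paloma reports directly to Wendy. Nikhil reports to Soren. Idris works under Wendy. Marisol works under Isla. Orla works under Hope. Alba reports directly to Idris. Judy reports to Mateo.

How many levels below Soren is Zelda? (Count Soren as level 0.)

Chain from Zelda up to Soren: Zelda → Wendy → Yara → Faris → Brigid → Hope → Petra → Soren. That is 7 steps up, so Zelda is 7 levels below Soren.

7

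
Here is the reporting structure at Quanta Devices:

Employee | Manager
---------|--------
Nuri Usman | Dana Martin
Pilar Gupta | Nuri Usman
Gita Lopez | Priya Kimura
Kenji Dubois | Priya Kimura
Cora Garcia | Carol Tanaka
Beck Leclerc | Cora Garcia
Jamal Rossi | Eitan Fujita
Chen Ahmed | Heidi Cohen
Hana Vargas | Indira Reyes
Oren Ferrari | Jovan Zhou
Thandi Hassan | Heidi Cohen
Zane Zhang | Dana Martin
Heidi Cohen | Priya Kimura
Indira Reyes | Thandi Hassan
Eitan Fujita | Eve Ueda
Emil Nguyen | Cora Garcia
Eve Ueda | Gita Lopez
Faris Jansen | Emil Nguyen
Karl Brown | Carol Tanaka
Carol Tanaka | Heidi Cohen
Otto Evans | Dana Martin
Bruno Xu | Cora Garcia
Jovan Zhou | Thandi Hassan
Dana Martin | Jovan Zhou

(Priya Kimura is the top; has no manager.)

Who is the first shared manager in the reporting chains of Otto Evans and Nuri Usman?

Dana Martin

Otto Evans's chain of managers is Dana Martin, Jovan Zhou, Thandi Hassan, Heidi Cohen, Priya Kimura. Nuri Usman's chain of managers is Dana Martin, Jovan Zhou, Thandi Hassan, Heidi Cohen, Priya Kimura. The first manager that appears in both chains is Dana Martin.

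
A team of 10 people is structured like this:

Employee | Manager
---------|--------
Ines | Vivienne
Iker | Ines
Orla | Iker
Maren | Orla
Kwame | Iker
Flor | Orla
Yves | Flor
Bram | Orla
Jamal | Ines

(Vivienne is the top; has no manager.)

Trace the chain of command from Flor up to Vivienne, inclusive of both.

Flor reports to Orla. Orla reports to Iker. Iker reports to Ines. Ines reports to Vivienne. Vivienne is at the top.

Flor -> Orla -> Iker -> Ines -> Vivienne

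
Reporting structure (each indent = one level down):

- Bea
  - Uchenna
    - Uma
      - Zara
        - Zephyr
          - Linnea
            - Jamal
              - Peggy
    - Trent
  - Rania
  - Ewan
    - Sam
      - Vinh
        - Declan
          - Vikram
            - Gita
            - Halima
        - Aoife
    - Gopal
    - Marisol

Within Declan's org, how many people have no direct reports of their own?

The people in Declan's organization with no one reporting to them are Halima, Gita. That is 2.

2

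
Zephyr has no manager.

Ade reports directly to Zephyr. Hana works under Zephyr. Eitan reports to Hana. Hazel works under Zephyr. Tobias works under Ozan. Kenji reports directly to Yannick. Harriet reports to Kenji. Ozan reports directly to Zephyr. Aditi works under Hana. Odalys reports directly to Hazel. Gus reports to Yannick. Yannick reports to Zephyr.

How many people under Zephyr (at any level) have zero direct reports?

7

The people in Zephyr's organization with no one reporting to them are Ade, Tobias, Gus, Harriet, Odalys, Aditi, Eitan. That is 7.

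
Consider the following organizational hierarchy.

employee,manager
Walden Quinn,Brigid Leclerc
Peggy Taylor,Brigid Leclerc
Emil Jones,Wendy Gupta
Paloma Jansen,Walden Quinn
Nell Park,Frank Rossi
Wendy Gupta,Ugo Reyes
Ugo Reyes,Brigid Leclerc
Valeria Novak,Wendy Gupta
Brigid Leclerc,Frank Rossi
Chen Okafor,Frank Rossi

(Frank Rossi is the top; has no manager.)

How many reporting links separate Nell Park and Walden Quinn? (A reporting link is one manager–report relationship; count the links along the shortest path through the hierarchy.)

Nell Park is 1 level below Frank Rossi, and Walden Quinn is 2 levels below Frank Rossi (their lowest common manager). The shortest path runs up from Nell Park to Frank Rossi and back down to Walden Quinn: 1 + 2 = 3 links.

3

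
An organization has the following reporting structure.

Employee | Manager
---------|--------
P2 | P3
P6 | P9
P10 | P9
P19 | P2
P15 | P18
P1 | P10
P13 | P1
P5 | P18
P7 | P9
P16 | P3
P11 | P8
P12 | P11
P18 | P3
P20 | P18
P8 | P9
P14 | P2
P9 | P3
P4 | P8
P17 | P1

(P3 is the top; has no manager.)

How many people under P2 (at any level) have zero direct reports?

2

The people in P2's organization with no one reporting to them are P14, P19. That is 2.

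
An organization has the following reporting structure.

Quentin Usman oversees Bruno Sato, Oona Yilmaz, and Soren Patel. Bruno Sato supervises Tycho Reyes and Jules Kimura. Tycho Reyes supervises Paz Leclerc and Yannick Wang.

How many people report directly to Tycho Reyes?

Tycho Reyes directly manages Paz Leclerc, Yannick Wang. That is 2 direct reports.

2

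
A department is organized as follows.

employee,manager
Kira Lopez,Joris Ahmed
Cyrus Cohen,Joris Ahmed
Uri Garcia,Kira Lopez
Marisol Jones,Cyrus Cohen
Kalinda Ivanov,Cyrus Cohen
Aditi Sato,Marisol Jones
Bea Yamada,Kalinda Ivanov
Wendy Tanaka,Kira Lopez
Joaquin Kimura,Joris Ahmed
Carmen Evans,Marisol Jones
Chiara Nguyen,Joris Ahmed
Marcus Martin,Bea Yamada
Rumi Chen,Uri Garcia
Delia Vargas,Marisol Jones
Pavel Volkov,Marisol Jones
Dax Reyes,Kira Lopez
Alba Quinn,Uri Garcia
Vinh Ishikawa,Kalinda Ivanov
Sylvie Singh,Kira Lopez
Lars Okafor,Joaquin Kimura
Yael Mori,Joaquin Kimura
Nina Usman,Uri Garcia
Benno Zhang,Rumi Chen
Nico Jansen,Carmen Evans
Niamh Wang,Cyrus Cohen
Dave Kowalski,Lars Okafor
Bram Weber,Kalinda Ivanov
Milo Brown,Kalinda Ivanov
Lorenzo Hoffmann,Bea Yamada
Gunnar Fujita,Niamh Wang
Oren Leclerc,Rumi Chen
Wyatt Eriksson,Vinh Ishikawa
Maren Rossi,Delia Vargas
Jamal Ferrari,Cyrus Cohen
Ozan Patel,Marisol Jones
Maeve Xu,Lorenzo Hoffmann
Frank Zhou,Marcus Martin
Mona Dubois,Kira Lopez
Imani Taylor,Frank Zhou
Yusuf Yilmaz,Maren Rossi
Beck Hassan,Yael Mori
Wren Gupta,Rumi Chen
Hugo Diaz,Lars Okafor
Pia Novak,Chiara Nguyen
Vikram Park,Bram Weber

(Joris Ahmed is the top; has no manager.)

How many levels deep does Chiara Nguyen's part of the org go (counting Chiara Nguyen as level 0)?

1

The longest chain under Chiara Nguyen runs Chiara Nguyen → Pia Novak, which is 1 level below Chiara Nguyen.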